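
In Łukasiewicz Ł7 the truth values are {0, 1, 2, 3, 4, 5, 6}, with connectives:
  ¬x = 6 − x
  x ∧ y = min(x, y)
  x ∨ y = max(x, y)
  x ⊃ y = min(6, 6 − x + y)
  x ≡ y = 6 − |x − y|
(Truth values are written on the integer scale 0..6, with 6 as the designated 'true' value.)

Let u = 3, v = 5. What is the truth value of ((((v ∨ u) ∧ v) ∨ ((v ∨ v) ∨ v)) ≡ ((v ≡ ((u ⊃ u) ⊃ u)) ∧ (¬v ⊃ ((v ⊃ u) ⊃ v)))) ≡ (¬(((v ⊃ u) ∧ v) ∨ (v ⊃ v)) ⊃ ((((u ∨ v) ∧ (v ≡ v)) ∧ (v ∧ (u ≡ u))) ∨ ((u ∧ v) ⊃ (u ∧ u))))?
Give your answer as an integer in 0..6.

v ∨ u = 5 ∨ 3 = 5
(v ∨ u) ∧ v = 5 ∧ 5 = 5
v ∨ v = 5 ∨ 5 = 5
(v ∨ v) ∨ v = 5 ∨ 5 = 5
((v ∨ u) ∧ v) ∨ ((v ∨ v) ∨ v) = 5 ∨ 5 = 5
u ⊃ u = 3 ⊃ 3 = 6
(u ⊃ u) ⊃ u = 6 ⊃ 3 = 3
v ≡ ((u ⊃ u) ⊃ u) = 5 ≡ 3 = 4
¬v = ¬5 = 1
v ⊃ u = 5 ⊃ 3 = 4
(v ⊃ u) ⊃ v = 4 ⊃ 5 = 6
¬v ⊃ ((v ⊃ u) ⊃ v) = 1 ⊃ 6 = 6
(v ≡ ((u ⊃ u) ⊃ u)) ∧ (¬v ⊃ ((v ⊃ u) ⊃ v)) = 4 ∧ 6 = 4
(((v ∨ u) ∧ v) ∨ ((v ∨ v) ∨ v)) ≡ ((v ≡ ((u ⊃ u) ⊃ u)) ∧ (¬v ⊃ ((v ⊃ u) ⊃ v))) = 5 ≡ 4 = 5
v ⊃ u = 5 ⊃ 3 = 4
(v ⊃ u) ∧ v = 4 ∧ 5 = 4
v ⊃ v = 5 ⊃ 5 = 6
((v ⊃ u) ∧ v) ∨ (v ⊃ v) = 4 ∨ 6 = 6
¬(((v ⊃ u) ∧ v) ∨ (v ⊃ v)) = ¬6 = 0
u ∨ v = 3 ∨ 5 = 5
v ≡ v = 5 ≡ 5 = 6
(u ∨ v) ∧ (v ≡ v) = 5 ∧ 6 = 5
u ≡ u = 3 ≡ 3 = 6
v ∧ (u ≡ u) = 5 ∧ 6 = 5
((u ∨ v) ∧ (v ≡ v)) ∧ (v ∧ (u ≡ u)) = 5 ∧ 5 = 5
u ∧ v = 3 ∧ 5 = 3
u ∧ u = 3 ∧ 3 = 3
(u ∧ v) ⊃ (u ∧ u) = 3 ⊃ 3 = 6
(((u ∨ v) ∧ (v ≡ v)) ∧ (v ∧ (u ≡ u))) ∨ ((u ∧ v) ⊃ (u ∧ u)) = 5 ∨ 6 = 6
¬(((v ⊃ u) ∧ v) ∨ (v ⊃ v)) ⊃ ((((u ∨ v) ∧ (v ≡ v)) ∧ (v ∧ (u ≡ u))) ∨ ((u ∧ v) ⊃ (u ∧ u))) = 0 ⊃ 6 = 6
((((v ∨ u) ∧ v) ∨ ((v ∨ v) ∨ v)) ≡ ((v ≡ ((u ⊃ u) ⊃ u)) ∧ (¬v ⊃ ((v ⊃ u) ⊃ v)))) ≡ (¬(((v ⊃ u) ∧ v) ∨ (v ⊃ v)) ⊃ ((((u ∨ v) ∧ (v ≡ v)) ∧ (v ∧ (u ≡ u))) ∨ ((u ∧ v) ⊃ (u ∧ u)))) = 5 ≡ 6 = 5

5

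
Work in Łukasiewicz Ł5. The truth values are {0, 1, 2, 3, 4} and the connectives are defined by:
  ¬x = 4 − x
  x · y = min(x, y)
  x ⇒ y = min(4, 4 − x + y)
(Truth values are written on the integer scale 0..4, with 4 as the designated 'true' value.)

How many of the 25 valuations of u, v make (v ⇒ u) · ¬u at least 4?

value 4: 1 assignment (counts)
value 3: 4 assignments
value 2: 7 assignments
value 1: 7 assignments
value 0: 6 assignments
So 1 of the 25 assignments meets the threshold.

1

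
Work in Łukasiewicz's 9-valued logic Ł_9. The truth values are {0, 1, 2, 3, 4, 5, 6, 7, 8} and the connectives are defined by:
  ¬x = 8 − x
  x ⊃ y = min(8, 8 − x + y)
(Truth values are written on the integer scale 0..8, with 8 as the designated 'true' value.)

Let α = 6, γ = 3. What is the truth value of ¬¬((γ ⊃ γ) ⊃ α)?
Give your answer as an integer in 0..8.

6

γ ⊃ γ = 3 ⊃ 3 = 8
(γ ⊃ γ) ⊃ α = 8 ⊃ 6 = 6
¬((γ ⊃ γ) ⊃ α) = ¬6 = 2
¬¬((γ ⊃ γ) ⊃ α) = ¬2 = 6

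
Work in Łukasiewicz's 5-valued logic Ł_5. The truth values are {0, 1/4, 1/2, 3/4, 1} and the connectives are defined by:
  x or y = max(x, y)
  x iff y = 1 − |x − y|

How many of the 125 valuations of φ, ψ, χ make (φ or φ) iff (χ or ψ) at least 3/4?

65

value 1: 25 assignments (counts)
value 3/4: 40 assignments (counts)
value 1/2: 30 assignments
value 1/4: 20 assignments
value 0: 10 assignments
So 65 of the 125 assignments meet the threshold.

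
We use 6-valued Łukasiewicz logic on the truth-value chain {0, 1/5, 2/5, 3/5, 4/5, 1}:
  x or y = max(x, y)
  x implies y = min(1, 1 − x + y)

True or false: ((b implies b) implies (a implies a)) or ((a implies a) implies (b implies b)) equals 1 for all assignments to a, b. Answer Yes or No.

At a = 4/5, b = 1, for instance:
b implies b = 1 implies 1 = 1
a implies a = 4/5 implies 4/5 = 1
(b implies b) implies (a implies a) = 1 implies 1 = 1
(a implies a) implies (b implies b) = 1 implies 1 = 1
((b implies b) implies (a implies a)) or ((a implies a) implies (b implies b)) = 1 or 1 = 1
and checking the remaining 35 assignments likewise gives ≥ 1 in every case.

Yes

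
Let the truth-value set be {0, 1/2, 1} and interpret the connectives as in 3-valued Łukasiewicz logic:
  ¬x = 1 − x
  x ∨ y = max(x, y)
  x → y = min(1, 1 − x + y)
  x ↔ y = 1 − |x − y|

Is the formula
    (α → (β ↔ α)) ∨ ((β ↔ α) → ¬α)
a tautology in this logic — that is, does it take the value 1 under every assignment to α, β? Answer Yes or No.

Counterexample: take α = 1, β = 1/2.
β ↔ α = 1/2 ↔ 1 = 1/2
α → (β ↔ α) = 1 → 1/2 = 1/2
β ↔ α = 1/2 ↔ 1 = 1/2
¬α = ¬1 = 0
(β ↔ α) → ¬α = 1/2 → 0 = 1/2
(α → (β ↔ α)) ∨ ((β ↔ α) → ¬α) = 1/2 ∨ 1/2 = 1/2
This gives 1/2 ≠ 1.

No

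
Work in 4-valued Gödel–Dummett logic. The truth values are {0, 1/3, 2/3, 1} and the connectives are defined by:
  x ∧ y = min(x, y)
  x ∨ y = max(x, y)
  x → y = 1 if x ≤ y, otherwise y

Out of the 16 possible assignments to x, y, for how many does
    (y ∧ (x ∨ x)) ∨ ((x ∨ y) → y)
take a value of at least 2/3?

11

x = 0, y = 0 ↦ 1  ≥
x = 0, y = 1/3 ↦ 1  ≥
x = 0, y = 2/3 ↦ 1  ≥
x = 0, y = 1 ↦ 1  ≥
x = 1/3, y = 0 ↦ 0  <
x = 1/3, y = 1/3 ↦ 1  ≥
x = 1/3, y = 2/3 ↦ 1  ≥
x = 1/3, y = 1 ↦ 1  ≥
x = 2/3, y = 0 ↦ 0  <
x = 2/3, y = 1/3 ↦ 1/3  <
x = 2/3, y = 2/3 ↦ 1  ≥
x = 2/3, y = 1 ↦ 1  ≥
x = 1, y = 0 ↦ 0  <
x = 1, y = 1/3 ↦ 1/3  <
x = 1, y = 2/3 ↦ 2/3  ≥
x = 1, y = 1 ↦ 1  ≥
So 11 of the 16 assignments meet the threshold.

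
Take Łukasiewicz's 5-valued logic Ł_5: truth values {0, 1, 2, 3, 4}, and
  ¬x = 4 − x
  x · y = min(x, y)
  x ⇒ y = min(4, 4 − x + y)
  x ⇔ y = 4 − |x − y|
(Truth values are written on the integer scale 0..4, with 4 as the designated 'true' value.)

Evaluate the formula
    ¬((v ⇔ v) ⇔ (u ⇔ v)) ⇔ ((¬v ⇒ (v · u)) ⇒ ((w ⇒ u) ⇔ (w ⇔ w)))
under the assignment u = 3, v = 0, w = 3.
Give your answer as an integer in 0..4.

v ⇔ v = 0 ⇔ 0 = 4
u ⇔ v = 3 ⇔ 0 = 1
(v ⇔ v) ⇔ (u ⇔ v) = 4 ⇔ 1 = 1
¬((v ⇔ v) ⇔ (u ⇔ v)) = ¬1 = 3
¬v = ¬0 = 4
v · u = 0 · 3 = 0
¬v ⇒ (v · u) = 4 ⇒ 0 = 0
w ⇒ u = 3 ⇒ 3 = 4
w ⇔ w = 3 ⇔ 3 = 4
(w ⇒ u) ⇔ (w ⇔ w) = 4 ⇔ 4 = 4
(¬v ⇒ (v · u)) ⇒ ((w ⇒ u) ⇔ (w ⇔ w)) = 0 ⇒ 4 = 4
¬((v ⇔ v) ⇔ (u ⇔ v)) ⇔ ((¬v ⇒ (v · u)) ⇒ ((w ⇒ u) ⇔ (w ⇔ w))) = 3 ⇔ 4 = 3

3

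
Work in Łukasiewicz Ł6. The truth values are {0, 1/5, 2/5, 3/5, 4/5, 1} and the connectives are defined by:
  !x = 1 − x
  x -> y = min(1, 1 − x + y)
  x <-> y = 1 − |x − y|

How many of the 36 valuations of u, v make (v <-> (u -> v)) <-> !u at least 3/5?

18

value 1: 3 assignments (counts)
value 4/5: 11 assignments (counts)
value 3/5: 4 assignments (counts)
value 2/5: 9 assignments
value 1/5: 2 assignments
value 0: 7 assignments
So 18 of the 36 assignments meet the threshold.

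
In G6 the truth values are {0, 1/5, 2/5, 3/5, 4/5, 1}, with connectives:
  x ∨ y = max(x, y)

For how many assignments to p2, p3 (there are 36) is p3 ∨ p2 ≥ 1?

11

value 1: 11 assignments (counts)
value 4/5: 9 assignments
value 3/5: 7 assignments
value 2/5: 5 assignments
value 1/5: 3 assignments
value 0: 1 assignment
So 11 of the 36 assignments meet the threshold.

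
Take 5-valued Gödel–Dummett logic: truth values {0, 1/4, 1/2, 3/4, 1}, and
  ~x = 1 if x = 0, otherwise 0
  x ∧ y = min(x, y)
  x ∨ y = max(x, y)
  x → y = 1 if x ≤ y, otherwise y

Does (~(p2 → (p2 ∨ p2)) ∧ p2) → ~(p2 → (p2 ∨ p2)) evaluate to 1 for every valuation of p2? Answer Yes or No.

Yes

p2 = 0 ↦ 1
p2 = 1/4 ↦ 1
p2 = 1/2 ↦ 1
p2 = 3/4 ↦ 1
p2 = 1 ↦ 1
Every assignment gives a value ≥ 1.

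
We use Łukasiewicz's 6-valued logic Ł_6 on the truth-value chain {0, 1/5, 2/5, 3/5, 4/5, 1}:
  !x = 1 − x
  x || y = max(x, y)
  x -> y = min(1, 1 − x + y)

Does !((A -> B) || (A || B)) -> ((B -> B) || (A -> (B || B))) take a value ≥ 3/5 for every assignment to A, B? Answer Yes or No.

At A = 0, B = 1/5, for instance:
A -> B = 0 -> 1/5 = 1
A || B = 0 || 1/5 = 1/5
(A -> B) || (A || B) = 1 || 1/5 = 1
!((A -> B) || (A || B)) = !1 = 0
B -> B = 1/5 -> 1/5 = 1
B || B = 1/5 || 1/5 = 1/5
A -> (B || B) = 0 -> 1/5 = 1
(B -> B) || (A -> (B || B)) = 1 || 1 = 1
!((A -> B) || (A || B)) -> ((B -> B) || (A -> (B || B))) = 0 -> 1 = 1
and checking the remaining 35 assignments likewise gives ≥ 3/5 in every case.

Yes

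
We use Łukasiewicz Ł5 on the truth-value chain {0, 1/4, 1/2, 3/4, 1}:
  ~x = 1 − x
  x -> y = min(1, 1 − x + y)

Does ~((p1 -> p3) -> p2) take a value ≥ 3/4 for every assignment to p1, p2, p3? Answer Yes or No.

No

Counterexample: take p1 = 0, p2 = 1/2, p3 = 0.
p1 -> p3 = 0 -> 0 = 1
(p1 -> p3) -> p2 = 1 -> 1/2 = 1/2
~((p1 -> p3) -> p2) = ~1/2 = 1/2
This gives 1/2, which is below 3/4.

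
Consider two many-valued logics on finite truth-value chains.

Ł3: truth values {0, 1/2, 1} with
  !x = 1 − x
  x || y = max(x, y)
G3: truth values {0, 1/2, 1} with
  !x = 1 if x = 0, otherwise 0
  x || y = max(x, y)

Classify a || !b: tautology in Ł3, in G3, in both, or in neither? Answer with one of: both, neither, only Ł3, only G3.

neither

In Ł3: at a = 0, b = 1/2 the value is 1/2 — not a tautology.
In G3: at a = 0, b = 1/2 the value is 0 — not a tautology.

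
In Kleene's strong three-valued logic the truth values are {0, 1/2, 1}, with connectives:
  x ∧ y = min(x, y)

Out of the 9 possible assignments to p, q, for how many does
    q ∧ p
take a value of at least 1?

1

p = 0, q = 0 ↦ 0  <
p = 0, q = 1/2 ↦ 0  <
p = 0, q = 1 ↦ 0  <
p = 1/2, q = 0 ↦ 0  <
p = 1/2, q = 1/2 ↦ 1/2  <
p = 1/2, q = 1 ↦ 1/2  <
p = 1, q = 0 ↦ 0  <
p = 1, q = 1/2 ↦ 1/2  <
p = 1, q = 1 ↦ 1  ≥
So 1 of the 9 assignments meets the threshold.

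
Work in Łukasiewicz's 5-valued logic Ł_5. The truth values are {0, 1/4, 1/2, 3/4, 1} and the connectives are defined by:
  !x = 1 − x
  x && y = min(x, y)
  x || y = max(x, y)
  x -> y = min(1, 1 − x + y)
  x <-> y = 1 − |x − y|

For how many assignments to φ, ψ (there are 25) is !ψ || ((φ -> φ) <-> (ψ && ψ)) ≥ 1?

10

value 1: 10 assignments (counts)
value 3/4: 10 assignments
value 1/2: 5 assignments
So 10 of the 25 assignments meet the threshold.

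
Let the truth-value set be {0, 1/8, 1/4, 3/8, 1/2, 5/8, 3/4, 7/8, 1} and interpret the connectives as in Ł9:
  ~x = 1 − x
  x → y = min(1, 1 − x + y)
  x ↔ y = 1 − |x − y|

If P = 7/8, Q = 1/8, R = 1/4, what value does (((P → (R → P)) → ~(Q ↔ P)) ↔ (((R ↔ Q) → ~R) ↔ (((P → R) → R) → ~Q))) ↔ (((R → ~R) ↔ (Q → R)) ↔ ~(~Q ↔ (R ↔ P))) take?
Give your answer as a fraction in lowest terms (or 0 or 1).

R → P = 1/4 → 7/8 = 1
P → (R → P) = 7/8 → 1 = 1
Q ↔ P = 1/8 ↔ 7/8 = 1/4
~(Q ↔ P) = ~1/4 = 3/4
(P → (R → P)) → ~(Q ↔ P) = 1 → 3/4 = 3/4
R ↔ Q = 1/4 ↔ 1/8 = 7/8
~R = ~1/4 = 3/4
(R ↔ Q) → ~R = 7/8 → 3/4 = 7/8
P → R = 7/8 → 1/4 = 3/8
(P → R) → R = 3/8 → 1/4 = 7/8
~Q = ~1/8 = 7/8
((P → R) → R) → ~Q = 7/8 → 7/8 = 1
((R ↔ Q) → ~R) ↔ (((P → R) → R) → ~Q) = 7/8 ↔ 1 = 7/8
((P → (R → P)) → ~(Q ↔ P)) ↔ (((R ↔ Q) → ~R) ↔ (((P → R) → R) → ~Q)) = 3/4 ↔ 7/8 = 7/8
~R = ~1/4 = 3/4
R → ~R = 1/4 → 3/4 = 1
Q → R = 1/8 → 1/4 = 1
(R → ~R) ↔ (Q → R) = 1 ↔ 1 = 1
~Q = ~1/8 = 7/8
R ↔ P = 1/4 ↔ 7/8 = 3/8
~Q ↔ (R ↔ P) = 7/8 ↔ 3/8 = 1/2
~(~Q ↔ (R ↔ P)) = ~1/2 = 1/2
((R → ~R) ↔ (Q → R)) ↔ ~(~Q ↔ (R ↔ P)) = 1 ↔ 1/2 = 1/2
(((P → (R → P)) → ~(Q ↔ P)) ↔ (((R ↔ Q) → ~R) ↔ (((P → R) → R) → ~Q))) ↔ (((R → ~R) ↔ (Q → R)) ↔ ~(~Q ↔ (R ↔ P))) = 7/8 ↔ 1/2 = 5/8

5/8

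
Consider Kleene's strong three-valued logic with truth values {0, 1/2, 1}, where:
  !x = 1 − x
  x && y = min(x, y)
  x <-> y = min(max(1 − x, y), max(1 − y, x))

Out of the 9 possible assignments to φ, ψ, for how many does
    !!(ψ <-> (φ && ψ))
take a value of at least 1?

4

φ = 0, ψ = 0 ↦ 1  ≥
φ = 0, ψ = 1/2 ↦ 1/2  <
φ = 0, ψ = 1 ↦ 0  <
φ = 1/2, ψ = 0 ↦ 1  ≥
φ = 1/2, ψ = 1/2 ↦ 1/2  <
φ = 1/2, ψ = 1 ↦ 1/2  <
φ = 1, ψ = 0 ↦ 1  ≥
φ = 1, ψ = 1/2 ↦ 1/2  <
φ = 1, ψ = 1 ↦ 1  ≥
So 4 of the 9 assignments meet the threshold.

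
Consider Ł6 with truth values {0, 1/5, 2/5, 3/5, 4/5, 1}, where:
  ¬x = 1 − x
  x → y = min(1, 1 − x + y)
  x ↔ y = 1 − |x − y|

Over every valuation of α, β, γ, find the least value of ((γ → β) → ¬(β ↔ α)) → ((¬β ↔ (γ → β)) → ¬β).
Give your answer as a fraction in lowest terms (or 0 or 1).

3/5

Take α = 0, β = 3/5, γ = 1:
γ → β = 1 → 3/5 = 3/5
β ↔ α = 3/5 ↔ 0 = 2/5
¬(β ↔ α) = ¬2/5 = 3/5
(γ → β) → ¬(β ↔ α) = 3/5 → 3/5 = 1
¬β = ¬3/5 = 2/5
γ → β = 1 → 3/5 = 3/5
¬β ↔ (γ → β) = 2/5 ↔ 3/5 = 4/5
¬β = ¬3/5 = 2/5
(¬β ↔ (γ → β)) → ¬β = 4/5 → 2/5 = 3/5
((γ → β) → ¬(β ↔ α)) → ((¬β ↔ (γ → β)) → ¬β) = 1 → 3/5 = 3/5
No assignment yields a value below 3/5, so this is the minimum.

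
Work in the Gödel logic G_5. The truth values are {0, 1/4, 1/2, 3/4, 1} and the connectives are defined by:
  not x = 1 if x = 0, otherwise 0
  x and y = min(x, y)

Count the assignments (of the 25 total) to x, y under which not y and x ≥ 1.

value 1: 1 assignment (counts)
value 3/4: 1 assignment
value 1/2: 1 assignment
value 1/4: 1 assignment
value 0: 21 assignments
So 1 of the 25 assignments meets the threshold.

1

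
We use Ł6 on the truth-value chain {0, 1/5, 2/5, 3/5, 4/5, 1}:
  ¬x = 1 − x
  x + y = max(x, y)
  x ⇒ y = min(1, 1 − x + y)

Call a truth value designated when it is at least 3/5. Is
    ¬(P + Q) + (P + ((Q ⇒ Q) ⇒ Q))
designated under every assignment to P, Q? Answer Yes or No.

Yes

At P = 3/5, Q = 2/5, for instance:
P + Q = 3/5 + 2/5 = 3/5
¬(P + Q) = ¬3/5 = 2/5
Q ⇒ Q = 2/5 ⇒ 2/5 = 1
(Q ⇒ Q) ⇒ Q = 1 ⇒ 2/5 = 2/5
P + ((Q ⇒ Q) ⇒ Q) = 3/5 + 2/5 = 3/5
¬(P + Q) + (P + ((Q ⇒ Q) ⇒ Q)) = 2/5 + 3/5 = 3/5
and checking the remaining 35 assignments likewise gives ≥ 3/5 in every case.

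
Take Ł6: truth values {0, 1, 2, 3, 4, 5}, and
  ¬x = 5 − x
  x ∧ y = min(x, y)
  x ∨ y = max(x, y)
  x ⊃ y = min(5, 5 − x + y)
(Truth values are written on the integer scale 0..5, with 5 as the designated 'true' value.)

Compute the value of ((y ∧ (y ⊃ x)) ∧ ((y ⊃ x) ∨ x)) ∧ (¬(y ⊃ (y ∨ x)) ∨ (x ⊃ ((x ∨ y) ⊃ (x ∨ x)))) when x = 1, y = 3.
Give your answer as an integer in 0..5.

y ⊃ x = 3 ⊃ 1 = 3
y ∧ (y ⊃ x) = 3 ∧ 3 = 3
y ⊃ x = 3 ⊃ 1 = 3
(y ⊃ x) ∨ x = 3 ∨ 1 = 3
(y ∧ (y ⊃ x)) ∧ ((y ⊃ x) ∨ x) = 3 ∧ 3 = 3
y ∨ x = 3 ∨ 1 = 3
y ⊃ (y ∨ x) = 3 ⊃ 3 = 5
¬(y ⊃ (y ∨ x)) = ¬5 = 0
x ∨ y = 1 ∨ 3 = 3
x ∨ x = 1 ∨ 1 = 1
(x ∨ y) ⊃ (x ∨ x) = 3 ⊃ 1 = 3
x ⊃ ((x ∨ y) ⊃ (x ∨ x)) = 1 ⊃ 3 = 5
¬(y ⊃ (y ∨ x)) ∨ (x ⊃ ((x ∨ y) ⊃ (x ∨ x))) = 0 ∨ 5 = 5
((y ∧ (y ⊃ x)) ∧ ((y ⊃ x) ∨ x)) ∧ (¬(y ⊃ (y ∨ x)) ∨ (x ⊃ ((x ∨ y) ⊃ (x ∨ x)))) = 3 ∧ 5 = 3

3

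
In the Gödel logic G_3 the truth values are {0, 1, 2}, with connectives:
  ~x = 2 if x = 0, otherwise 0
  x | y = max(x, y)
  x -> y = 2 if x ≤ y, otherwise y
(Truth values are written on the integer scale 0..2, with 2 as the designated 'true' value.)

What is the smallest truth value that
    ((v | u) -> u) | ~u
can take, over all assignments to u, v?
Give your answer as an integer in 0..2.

Take u = 1, v = 2:
v | u = 2 | 1 = 2
(v | u) -> u = 2 -> 1 = 1
~u = ~1 = 0
((v | u) -> u) | ~u = 1 | 0 = 1
No assignment yields a value below 1, so this is the minimum.

1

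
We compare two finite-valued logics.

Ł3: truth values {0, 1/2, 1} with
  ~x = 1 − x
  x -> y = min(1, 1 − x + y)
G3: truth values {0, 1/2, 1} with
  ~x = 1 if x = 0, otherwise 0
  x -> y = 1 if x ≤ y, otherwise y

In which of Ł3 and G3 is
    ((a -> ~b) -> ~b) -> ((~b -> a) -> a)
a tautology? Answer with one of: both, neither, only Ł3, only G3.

In Ł3: every assignment gives 1 — tautology.
In G3: at a = 1/2, b = 1/2 the value is 1/2 — not a tautology.

only Ł3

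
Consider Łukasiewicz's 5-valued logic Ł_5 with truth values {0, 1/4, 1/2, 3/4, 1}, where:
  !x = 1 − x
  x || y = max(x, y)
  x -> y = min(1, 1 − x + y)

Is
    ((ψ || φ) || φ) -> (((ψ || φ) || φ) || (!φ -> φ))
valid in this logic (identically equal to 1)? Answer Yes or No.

At φ = 1/4, ψ = 1/4, for instance:
ψ || φ = 1/4 || 1/4 = 1/4
(ψ || φ) || φ = 1/4 || 1/4 = 1/4
!φ = !1/4 = 3/4
!φ -> φ = 3/4 -> 1/4 = 1/2
((ψ || φ) || φ) || (!φ -> φ) = 1/4 || 1/2 = 1/2
((ψ || φ) || φ) -> (((ψ || φ) || φ) || (!φ -> φ)) = 1/4 -> 1/2 = 1
and checking the remaining 24 assignments likewise gives ≥ 1 in every case.

Yes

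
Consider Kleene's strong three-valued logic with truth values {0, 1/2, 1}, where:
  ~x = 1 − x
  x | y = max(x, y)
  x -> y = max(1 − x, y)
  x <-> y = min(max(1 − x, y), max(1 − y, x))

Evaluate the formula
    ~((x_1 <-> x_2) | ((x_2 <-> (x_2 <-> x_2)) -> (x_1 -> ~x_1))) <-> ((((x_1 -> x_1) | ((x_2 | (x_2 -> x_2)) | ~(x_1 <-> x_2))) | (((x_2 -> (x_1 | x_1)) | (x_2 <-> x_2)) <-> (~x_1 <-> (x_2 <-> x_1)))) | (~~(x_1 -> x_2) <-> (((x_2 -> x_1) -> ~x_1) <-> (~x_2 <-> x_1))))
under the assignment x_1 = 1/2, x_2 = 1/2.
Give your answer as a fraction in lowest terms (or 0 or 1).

1/2

x_1 <-> x_2 = 1/2 <-> 1/2 = 1/2
x_2 <-> x_2 = 1/2 <-> 1/2 = 1/2
x_2 <-> (x_2 <-> x_2) = 1/2 <-> 1/2 = 1/2
~x_1 = ~1/2 = 1/2
x_1 -> ~x_1 = 1/2 -> 1/2 = 1/2
(x_2 <-> (x_2 <-> x_2)) -> (x_1 -> ~x_1) = 1/2 -> 1/2 = 1/2
(x_1 <-> x_2) | ((x_2 <-> (x_2 <-> x_2)) -> (x_1 -> ~x_1)) = 1/2 | 1/2 = 1/2
~((x_1 <-> x_2) | ((x_2 <-> (x_2 <-> x_2)) -> (x_1 -> ~x_1))) = ~1/2 = 1/2
x_1 -> x_1 = 1/2 -> 1/2 = 1/2
x_2 -> x_2 = 1/2 -> 1/2 = 1/2
x_2 | (x_2 -> x_2) = 1/2 | 1/2 = 1/2
x_1 <-> x_2 = 1/2 <-> 1/2 = 1/2
~(x_1 <-> x_2) = ~1/2 = 1/2
(x_2 | (x_2 -> x_2)) | ~(x_1 <-> x_2) = 1/2 | 1/2 = 1/2
(x_1 -> x_1) | ((x_2 | (x_2 -> x_2)) | ~(x_1 <-> x_2)) = 1/2 | 1/2 = 1/2
x_1 | x_1 = 1/2 | 1/2 = 1/2
x_2 -> (x_1 | x_1) = 1/2 -> 1/2 = 1/2
x_2 <-> x_2 = 1/2 <-> 1/2 = 1/2
(x_2 -> (x_1 | x_1)) | (x_2 <-> x_2) = 1/2 | 1/2 = 1/2
~x_1 = ~1/2 = 1/2
x_2 <-> x_1 = 1/2 <-> 1/2 = 1/2
~x_1 <-> (x_2 <-> x_1) = 1/2 <-> 1/2 = 1/2
((x_2 -> (x_1 | x_1)) | (x_2 <-> x_2)) <-> (~x_1 <-> (x_2 <-> x_1)) = 1/2 <-> 1/2 = 1/2
((x_1 -> x_1) | ((x_2 | (x_2 -> x_2)) | ~(x_1 <-> x_2))) | (((x_2 -> (x_1 | x_1)) | (x_2 <-> x_2)) <-> (~x_1 <-> (x_2 <-> x_1))) = 1/2 | 1/2 = 1/2
x_1 -> x_2 = 1/2 -> 1/2 = 1/2
~(x_1 -> x_2) = ~1/2 = 1/2
~~(x_1 -> x_2) = ~1/2 = 1/2
x_2 -> x_1 = 1/2 -> 1/2 = 1/2
~x_1 = ~1/2 = 1/2
(x_2 -> x_1) -> ~x_1 = 1/2 -> 1/2 = 1/2
~x_2 = ~1/2 = 1/2
~x_2 <-> x_1 = 1/2 <-> 1/2 = 1/2
((x_2 -> x_1) -> ~x_1) <-> (~x_2 <-> x_1) = 1/2 <-> 1/2 = 1/2
~~(x_1 -> x_2) <-> (((x_2 -> x_1) -> ~x_1) <-> (~x_2 <-> x_1)) = 1/2 <-> 1/2 = 1/2
(((x_1 -> x_1) | ((x_2 | (x_2 -> x_2)) | ~(x_1 <-> x_2))) | (((x_2 -> (x_1 | x_1)) | (x_2 <-> x_2)) <-> (~x_1 <-> (x_2 <-> x_1)))) | (~~(x_1 -> x_2) <-> (((x_2 -> x_1) -> ~x_1) <-> (~x_2 <-> x_1))) = 1/2 | 1/2 = 1/2
~((x_1 <-> x_2) | ((x_2 <-> (x_2 <-> x_2)) -> (x_1 -> ~x_1))) <-> ((((x_1 -> x_1) | ((x_2 | (x_2 -> x_2)) | ~(x_1 <-> x_2))) | (((x_2 -> (x_1 | x_1)) | (x_2 <-> x_2)) <-> (~x_1 <-> (x_2 <-> x_1)))) | (~~(x_1 -> x_2) <-> (((x_2 -> x_1) -> ~x_1) <-> (~x_2 <-> x_1)))) = 1/2 <-> 1/2 = 1/2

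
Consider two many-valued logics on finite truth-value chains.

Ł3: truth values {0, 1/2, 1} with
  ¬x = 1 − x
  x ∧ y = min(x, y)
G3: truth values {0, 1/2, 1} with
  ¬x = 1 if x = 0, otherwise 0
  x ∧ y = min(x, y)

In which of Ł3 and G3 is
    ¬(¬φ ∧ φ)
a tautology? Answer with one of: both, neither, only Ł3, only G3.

only G3

In Ł3: at φ = 1/2 the value is 1/2 — not a tautology.
In G3: every assignment gives 1 — tautology.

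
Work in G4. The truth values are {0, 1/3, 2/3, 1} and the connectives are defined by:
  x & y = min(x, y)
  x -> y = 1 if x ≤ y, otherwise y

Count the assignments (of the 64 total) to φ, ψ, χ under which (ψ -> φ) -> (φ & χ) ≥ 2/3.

34

value 1: 24 assignments (counts)
value 2/3: 10 assignments (counts)
value 1/3: 14 assignments
value 0: 16 assignments
So 34 of the 64 assignments meet the threshold.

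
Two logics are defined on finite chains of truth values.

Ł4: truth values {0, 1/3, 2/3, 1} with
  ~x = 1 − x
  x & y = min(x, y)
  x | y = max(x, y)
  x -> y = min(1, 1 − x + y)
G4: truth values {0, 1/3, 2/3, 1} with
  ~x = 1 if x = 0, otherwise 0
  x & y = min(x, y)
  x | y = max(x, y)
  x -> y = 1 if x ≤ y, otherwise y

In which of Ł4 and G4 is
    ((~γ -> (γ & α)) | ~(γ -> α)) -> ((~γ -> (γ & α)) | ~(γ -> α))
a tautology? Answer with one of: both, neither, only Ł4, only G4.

In Ł4: every assignment gives 1 — tautology.
In G4: every assignment gives 1 — tautology.

both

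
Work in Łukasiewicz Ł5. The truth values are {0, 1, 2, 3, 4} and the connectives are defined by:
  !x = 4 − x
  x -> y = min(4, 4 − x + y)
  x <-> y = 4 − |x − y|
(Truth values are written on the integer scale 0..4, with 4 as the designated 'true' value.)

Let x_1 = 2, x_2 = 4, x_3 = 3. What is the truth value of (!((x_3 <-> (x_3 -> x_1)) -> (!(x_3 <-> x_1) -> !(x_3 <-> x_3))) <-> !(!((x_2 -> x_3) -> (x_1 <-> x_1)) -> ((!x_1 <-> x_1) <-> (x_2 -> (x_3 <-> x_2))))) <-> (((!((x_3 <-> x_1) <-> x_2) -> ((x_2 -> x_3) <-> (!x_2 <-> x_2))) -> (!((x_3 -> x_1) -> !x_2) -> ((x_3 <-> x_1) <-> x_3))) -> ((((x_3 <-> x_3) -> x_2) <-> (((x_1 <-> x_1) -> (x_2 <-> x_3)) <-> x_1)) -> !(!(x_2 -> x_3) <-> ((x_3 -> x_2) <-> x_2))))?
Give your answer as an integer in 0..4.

x_3 -> x_1 = 3 -> 2 = 3
x_3 <-> (x_3 -> x_1) = 3 <-> 3 = 4
x_3 <-> x_1 = 3 <-> 2 = 3
!(x_3 <-> x_1) = !3 = 1
x_3 <-> x_3 = 3 <-> 3 = 4
!(x_3 <-> x_3) = !4 = 0
!(x_3 <-> x_1) -> !(x_3 <-> x_3) = 1 -> 0 = 3
(x_3 <-> (x_3 -> x_1)) -> (!(x_3 <-> x_1) -> !(x_3 <-> x_3)) = 4 -> 3 = 3
!((x_3 <-> (x_3 -> x_1)) -> (!(x_3 <-> x_1) -> !(x_3 <-> x_3))) = !3 = 1
x_2 -> x_3 = 4 -> 3 = 3
x_1 <-> x_1 = 2 <-> 2 = 4
(x_2 -> x_3) -> (x_1 <-> x_1) = 3 -> 4 = 4
!((x_2 -> x_3) -> (x_1 <-> x_1)) = !4 = 0
!x_1 = !2 = 2
!x_1 <-> x_1 = 2 <-> 2 = 4
x_3 <-> x_2 = 3 <-> 4 = 3
x_2 -> (x_3 <-> x_2) = 4 -> 3 = 3
(!x_1 <-> x_1) <-> (x_2 -> (x_3 <-> x_2)) = 4 <-> 3 = 3
!((x_2 -> x_3) -> (x_1 <-> x_1)) -> ((!x_1 <-> x_1) <-> (x_2 -> (x_3 <-> x_2))) = 0 -> 3 = 4
!(!((x_2 -> x_3) -> (x_1 <-> x_1)) -> ((!x_1 <-> x_1) <-> (x_2 -> (x_3 <-> x_2)))) = !4 = 0
!((x_3 <-> (x_3 -> x_1)) -> (!(x_3 <-> x_1) -> !(x_3 <-> x_3))) <-> !(!((x_2 -> x_3) -> (x_1 <-> x_1)) -> ((!x_1 <-> x_1) <-> (x_2 -> (x_3 <-> x_2)))) = 1 <-> 0 = 3
x_3 <-> x_1 = 3 <-> 2 = 3
(x_3 <-> x_1) <-> x_2 = 3 <-> 4 = 3
!((x_3 <-> x_1) <-> x_2) = !3 = 1
x_2 -> x_3 = 4 -> 3 = 3
!x_2 = !4 = 0
!x_2 <-> x_2 = 0 <-> 4 = 0
(x_2 -> x_3) <-> (!x_2 <-> x_2) = 3 <-> 0 = 1
!((x_3 <-> x_1) <-> x_2) -> ((x_2 -> x_3) <-> (!x_2 <-> x_2)) = 1 -> 1 = 4
x_3 -> x_1 = 3 -> 2 = 3
!x_2 = !4 = 0
(x_3 -> x_1) -> !x_2 = 3 -> 0 = 1
!((x_3 -> x_1) -> !x_2) = !1 = 3
x_3 <-> x_1 = 3 <-> 2 = 3
(x_3 <-> x_1) <-> x_3 = 3 <-> 3 = 4
!((x_3 -> x_1) -> !x_2) -> ((x_3 <-> x_1) <-> x_3) = 3 -> 4 = 4
(!((x_3 <-> x_1) <-> x_2) -> ((x_2 -> x_3) <-> (!x_2 <-> x_2))) -> (!((x_3 -> x_1) -> !x_2) -> ((x_3 <-> x_1) <-> x_3)) = 4 -> 4 = 4
x_3 <-> x_3 = 3 <-> 3 = 4
(x_3 <-> x_3) -> x_2 = 4 -> 4 = 4
x_1 <-> x_1 = 2 <-> 2 = 4
x_2 <-> x_3 = 4 <-> 3 = 3
(x_1 <-> x_1) -> (x_2 <-> x_3) = 4 -> 3 = 3
((x_1 <-> x_1) -> (x_2 <-> x_3)) <-> x_1 = 3 <-> 2 = 3
((x_3 <-> x_3) -> x_2) <-> (((x_1 <-> x_1) -> (x_2 <-> x_3)) <-> x_1) = 4 <-> 3 = 3
x_2 -> x_3 = 4 -> 3 = 3
!(x_2 -> x_3) = !3 = 1
x_3 -> x_2 = 3 -> 4 = 4
(x_3 -> x_2) <-> x_2 = 4 <-> 4 = 4
!(x_2 -> x_3) <-> ((x_3 -> x_2) <-> x_2) = 1 <-> 4 = 1
!(!(x_2 -> x_3) <-> ((x_3 -> x_2) <-> x_2)) = !1 = 3
(((x_3 <-> x_3) -> x_2) <-> (((x_1 <-> x_1) -> (x_2 <-> x_3)) <-> x_1)) -> !(!(x_2 -> x_3) <-> ((x_3 -> x_2) <-> x_2)) = 3 -> 3 = 4
((!((x_3 <-> x_1) <-> x_2) -> ((x_2 -> x_3) <-> (!x_2 <-> x_2))) -> (!((x_3 -> x_1) -> !x_2) -> ((x_3 <-> x_1) <-> x_3))) -> ((((x_3 <-> x_3) -> x_2) <-> (((x_1 <-> x_1) -> (x_2 <-> x_3)) <-> x_1)) -> !(!(x_2 -> x_3) <-> ((x_3 -> x_2) <-> x_2))) = 4 -> 4 = 4
(!((x_3 <-> (x_3 -> x_1)) -> (!(x_3 <-> x_1) -> !(x_3 <-> x_3))) <-> !(!((x_2 -> x_3) -> (x_1 <-> x_1)) -> ((!x_1 <-> x_1) <-> (x_2 -> (x_3 <-> x_2))))) <-> (((!((x_3 <-> x_1) <-> x_2) -> ((x_2 -> x_3) <-> (!x_2 <-> x_2))) -> (!((x_3 -> x_1) -> !x_2) -> ((x_3 <-> x_1) <-> x_3))) -> ((((x_3 <-> x_3) -> x_2) <-> (((x_1 <-> x_1) -> (x_2 <-> x_3)) <-> x_1)) -> !(!(x_2 -> x_3) <-> ((x_3 -> x_2) <-> x_2)))) = 3 <-> 4 = 3

3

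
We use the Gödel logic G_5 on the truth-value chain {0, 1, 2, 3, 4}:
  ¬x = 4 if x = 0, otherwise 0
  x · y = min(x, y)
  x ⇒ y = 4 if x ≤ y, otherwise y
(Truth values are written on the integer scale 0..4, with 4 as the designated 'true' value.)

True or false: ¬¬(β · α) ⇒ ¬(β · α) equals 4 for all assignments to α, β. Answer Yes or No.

No

Counterexample: take α = 1, β = 1.
β · α = 1 · 1 = 1
¬(β · α) = ¬1 = 0
¬¬(β · α) = ¬0 = 4
β · α = 1 · 1 = 1
¬(β · α) = ¬1 = 0
¬¬(β · α) ⇒ ¬(β · α) = 4 ⇒ 0 = 0
This gives 0 ≠ 4.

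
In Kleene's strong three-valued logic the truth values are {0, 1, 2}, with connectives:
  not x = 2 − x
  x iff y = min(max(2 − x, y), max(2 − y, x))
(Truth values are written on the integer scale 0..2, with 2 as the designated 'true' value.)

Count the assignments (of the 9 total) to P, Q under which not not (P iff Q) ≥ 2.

P = 0, Q = 0 ↦ 2  ≥
P = 0, Q = 1 ↦ 1  <
P = 0, Q = 2 ↦ 0  <
P = 1, Q = 0 ↦ 1  <
P = 1, Q = 1 ↦ 1  <
P = 1, Q = 2 ↦ 1  <
P = 2, Q = 0 ↦ 0  <
P = 2, Q = 1 ↦ 1  <
P = 2, Q = 2 ↦ 2  ≥
So 2 of the 9 assignments meet the threshold.

2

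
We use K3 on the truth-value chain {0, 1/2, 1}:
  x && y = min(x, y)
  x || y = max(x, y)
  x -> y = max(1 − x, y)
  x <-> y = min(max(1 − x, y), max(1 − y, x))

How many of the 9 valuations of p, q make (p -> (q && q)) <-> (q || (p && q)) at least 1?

4

p = 0, q = 0 ↦ 0  <
p = 0, q = 1/2 ↦ 1/2  <
p = 0, q = 1 ↦ 1  ≥
p = 1/2, q = 0 ↦ 1/2  <
p = 1/2, q = 1/2 ↦ 1/2  <
p = 1/2, q = 1 ↦ 1  ≥
p = 1, q = 0 ↦ 1  ≥
p = 1, q = 1/2 ↦ 1/2  <
p = 1, q = 1 ↦ 1  ≥
So 4 of the 9 assignments meet the threshold.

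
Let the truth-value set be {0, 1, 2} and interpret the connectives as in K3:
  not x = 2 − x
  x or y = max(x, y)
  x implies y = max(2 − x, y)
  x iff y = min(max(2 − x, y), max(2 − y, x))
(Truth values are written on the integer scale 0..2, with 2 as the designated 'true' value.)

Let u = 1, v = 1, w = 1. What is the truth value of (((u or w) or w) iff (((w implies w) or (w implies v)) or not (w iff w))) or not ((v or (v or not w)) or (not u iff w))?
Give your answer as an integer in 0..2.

u or w = 1 or 1 = 1
(u or w) or w = 1 or 1 = 1
w implies w = 1 implies 1 = 1
w implies v = 1 implies 1 = 1
(w implies w) or (w implies v) = 1 or 1 = 1
w iff w = 1 iff 1 = 1
not (w iff w) = not 1 = 1
((w implies w) or (w implies v)) or not (w iff w) = 1 or 1 = 1
((u or w) or w) iff (((w implies w) or (w implies v)) or not (w iff w)) = 1 iff 1 = 1
not w = not 1 = 1
v or not w = 1 or 1 = 1
v or (v or not w) = 1 or 1 = 1
not u = not 1 = 1
not u iff w = 1 iff 1 = 1
(v or (v or not w)) or (not u iff w) = 1 or 1 = 1
not ((v or (v or not w)) or (not u iff w)) = not 1 = 1
(((u or w) or w) iff (((w implies w) or (w implies v)) or not (w iff w))) or not ((v or (v or not w)) or (not u iff w)) = 1 or 1 = 1

1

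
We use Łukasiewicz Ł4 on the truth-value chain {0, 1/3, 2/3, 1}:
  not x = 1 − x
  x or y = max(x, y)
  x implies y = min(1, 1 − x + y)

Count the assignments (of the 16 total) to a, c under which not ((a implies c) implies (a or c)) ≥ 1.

1

a = 0, c = 0 ↦ 1  ≥
a = 0, c = 1/3 ↦ 2/3  <
a = 0, c = 2/3 ↦ 1/3  <
a = 0, c = 1 ↦ 0  <
a = 1/3, c = 0 ↦ 1/3  <
a = 1/3, c = 1/3 ↦ 2/3  <
a = 1/3, c = 2/3 ↦ 1/3  <
a = 1/3, c = 1 ↦ 0  <
a = 2/3, c = 0 ↦ 0  <
a = 2/3, c = 1/3 ↦ 0  <
a = 2/3, c = 2/3 ↦ 1/3  <
a = 2/3, c = 1 ↦ 0  <
a = 1, c = 0 ↦ 0  <
a = 1, c = 1/3 ↦ 0  <
a = 1, c = 2/3 ↦ 0  <
a = 1, c = 1 ↦ 0  <
So 1 of the 16 assignments meets the threshold.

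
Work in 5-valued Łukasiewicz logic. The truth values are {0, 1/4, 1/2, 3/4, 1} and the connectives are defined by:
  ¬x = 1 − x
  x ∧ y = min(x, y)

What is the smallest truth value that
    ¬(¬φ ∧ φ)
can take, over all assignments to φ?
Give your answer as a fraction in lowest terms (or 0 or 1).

1/2

Take φ = 1/2:
¬φ = ¬1/2 = 1/2
¬φ ∧ φ = 1/2 ∧ 1/2 = 1/2
¬(¬φ ∧ φ) = ¬1/2 = 1/2
No assignment yields a value below 1/2, so this is the minimum.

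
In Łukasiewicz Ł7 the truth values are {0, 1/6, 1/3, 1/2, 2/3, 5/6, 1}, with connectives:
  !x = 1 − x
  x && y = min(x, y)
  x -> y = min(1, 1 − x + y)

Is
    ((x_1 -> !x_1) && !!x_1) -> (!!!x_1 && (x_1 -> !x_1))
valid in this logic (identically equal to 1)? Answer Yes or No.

Counterexample: take x_1 = 2/3.
!x_1 = !2/3 = 1/3
x_1 -> !x_1 = 2/3 -> 1/3 = 2/3
!x_1 = !2/3 = 1/3
!!x_1 = !1/3 = 2/3
(x_1 -> !x_1) && !!x_1 = 2/3 && 2/3 = 2/3
!x_1 = !2/3 = 1/3
!!x_1 = !1/3 = 2/3
!!!x_1 = !2/3 = 1/3
!x_1 = !2/3 = 1/3
x_1 -> !x_1 = 2/3 -> 1/3 = 2/3
!!!x_1 && (x_1 -> !x_1) = 1/3 && 2/3 = 1/3
((x_1 -> !x_1) && !!x_1) -> (!!!x_1 && (x_1 -> !x_1)) = 2/3 -> 1/3 = 2/3
This gives 2/3 ≠ 1.

No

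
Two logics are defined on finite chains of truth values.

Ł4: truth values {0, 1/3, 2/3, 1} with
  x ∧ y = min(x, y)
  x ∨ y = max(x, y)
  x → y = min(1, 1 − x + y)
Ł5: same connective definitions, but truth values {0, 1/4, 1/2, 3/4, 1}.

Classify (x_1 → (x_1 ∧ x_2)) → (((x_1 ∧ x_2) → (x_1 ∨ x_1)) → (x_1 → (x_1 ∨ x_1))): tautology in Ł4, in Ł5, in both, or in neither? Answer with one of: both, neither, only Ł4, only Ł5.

both

In Ł4: every assignment gives 1 — tautology.
In Ł5: every assignment gives 1 — tautology.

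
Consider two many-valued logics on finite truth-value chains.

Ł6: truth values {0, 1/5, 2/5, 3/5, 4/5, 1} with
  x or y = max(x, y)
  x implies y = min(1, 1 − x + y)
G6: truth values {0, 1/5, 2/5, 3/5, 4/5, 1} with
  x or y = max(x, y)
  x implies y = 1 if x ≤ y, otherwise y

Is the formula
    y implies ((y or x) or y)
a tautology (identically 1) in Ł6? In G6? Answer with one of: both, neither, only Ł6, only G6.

In Ł6: every assignment gives 1 — tautology.
In G6: every assignment gives 1 — tautology.

both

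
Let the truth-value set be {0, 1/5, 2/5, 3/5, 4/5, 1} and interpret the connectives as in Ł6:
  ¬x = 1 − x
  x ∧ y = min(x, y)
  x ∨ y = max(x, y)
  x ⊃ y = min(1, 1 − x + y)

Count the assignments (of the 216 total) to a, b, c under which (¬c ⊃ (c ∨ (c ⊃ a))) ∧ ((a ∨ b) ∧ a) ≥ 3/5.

value 1: 36 assignments (counts)
value 4/5: 36 assignments (counts)
value 3/5: 36 assignments (counts)
value 2/5: 36 assignments
value 1/5: 36 assignments
value 0: 36 assignments
So 108 of the 216 assignments meet the threshold.

108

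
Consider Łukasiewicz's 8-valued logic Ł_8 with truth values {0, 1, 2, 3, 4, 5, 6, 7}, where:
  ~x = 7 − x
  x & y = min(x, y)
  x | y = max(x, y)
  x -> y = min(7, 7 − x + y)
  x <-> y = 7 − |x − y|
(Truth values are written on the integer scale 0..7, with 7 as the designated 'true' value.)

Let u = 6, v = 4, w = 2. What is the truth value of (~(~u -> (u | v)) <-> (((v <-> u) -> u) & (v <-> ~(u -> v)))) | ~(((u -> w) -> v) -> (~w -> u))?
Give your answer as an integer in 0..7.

2

~u = ~6 = 1
u | v = 6 | 4 = 6
~u -> (u | v) = 1 -> 6 = 7
~(~u -> (u | v)) = ~7 = 0
v <-> u = 4 <-> 6 = 5
(v <-> u) -> u = 5 -> 6 = 7
u -> v = 6 -> 4 = 5
~(u -> v) = ~5 = 2
v <-> ~(u -> v) = 4 <-> 2 = 5
((v <-> u) -> u) & (v <-> ~(u -> v)) = 7 & 5 = 5
~(~u -> (u | v)) <-> (((v <-> u) -> u) & (v <-> ~(u -> v))) = 0 <-> 5 = 2
u -> w = 6 -> 2 = 3
(u -> w) -> v = 3 -> 4 = 7
~w = ~2 = 5
~w -> u = 5 -> 6 = 7
((u -> w) -> v) -> (~w -> u) = 7 -> 7 = 7
~(((u -> w) -> v) -> (~w -> u)) = ~7 = 0
(~(~u -> (u | v)) <-> (((v <-> u) -> u) & (v <-> ~(u -> v)))) | ~(((u -> w) -> v) -> (~w -> u)) = 2 | 0 = 2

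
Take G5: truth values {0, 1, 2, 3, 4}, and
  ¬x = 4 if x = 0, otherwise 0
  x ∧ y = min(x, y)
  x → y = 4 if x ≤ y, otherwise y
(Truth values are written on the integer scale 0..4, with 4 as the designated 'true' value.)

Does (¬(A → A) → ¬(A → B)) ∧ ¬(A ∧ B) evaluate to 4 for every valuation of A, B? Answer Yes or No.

No

Counterexample: take A = 1, B = 1.
A → A = 1 → 1 = 4
¬(A → A) = ¬4 = 0
A → B = 1 → 1 = 4
¬(A → B) = ¬4 = 0
¬(A → A) → ¬(A → B) = 0 → 0 = 4
A ∧ B = 1 ∧ 1 = 1
¬(A ∧ B) = ¬1 = 0
(¬(A → A) → ¬(A → B)) ∧ ¬(A ∧ B) = 4 ∧ 0 = 0
This gives 0 ≠ 4.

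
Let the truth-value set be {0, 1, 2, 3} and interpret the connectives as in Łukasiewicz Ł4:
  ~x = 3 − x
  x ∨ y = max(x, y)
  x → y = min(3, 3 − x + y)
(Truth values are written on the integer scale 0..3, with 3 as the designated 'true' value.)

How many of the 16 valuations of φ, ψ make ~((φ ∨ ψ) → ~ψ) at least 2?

5

φ = 0, ψ = 0 ↦ 0  <
φ = 0, ψ = 1 ↦ 0  <
φ = 0, ψ = 2 ↦ 1  <
φ = 0, ψ = 3 ↦ 3  ≥
φ = 1, ψ = 0 ↦ 0  <
φ = 1, ψ = 1 ↦ 0  <
φ = 1, ψ = 2 ↦ 1  <
φ = 1, ψ = 3 ↦ 3  ≥
φ = 2, ψ = 0 ↦ 0  <
φ = 2, ψ = 1 ↦ 0  <
φ = 2, ψ = 2 ↦ 1  <
φ = 2, ψ = 3 ↦ 3  ≥
φ = 3, ψ = 0 ↦ 0  <
φ = 3, ψ = 1 ↦ 1  <
φ = 3, ψ = 2 ↦ 2  ≥
φ = 3, ψ = 3 ↦ 3  ≥
So 5 of the 16 assignments meet the threshold.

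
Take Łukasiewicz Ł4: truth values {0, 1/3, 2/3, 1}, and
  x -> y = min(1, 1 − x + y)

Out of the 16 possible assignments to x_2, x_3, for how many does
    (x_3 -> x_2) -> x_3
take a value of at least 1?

6

x_2 = 0, x_3 = 0 ↦ 0  <
x_2 = 0, x_3 = 1/3 ↦ 2/3  <
x_2 = 0, x_3 = 2/3 ↦ 1  ≥
x_2 = 0, x_3 = 1 ↦ 1  ≥
x_2 = 1/3, x_3 = 0 ↦ 0  <
x_2 = 1/3, x_3 = 1/3 ↦ 1/3  <
x_2 = 1/3, x_3 = 2/3 ↦ 1  ≥
x_2 = 1/3, x_3 = 1 ↦ 1  ≥
x_2 = 2/3, x_3 = 0 ↦ 0  <
x_2 = 2/3, x_3 = 1/3 ↦ 1/3  <
x_2 = 2/3, x_3 = 2/3 ↦ 2/3  <
x_2 = 2/3, x_3 = 1 ↦ 1  ≥
x_2 = 1, x_3 = 0 ↦ 0  <
x_2 = 1, x_3 = 1/3 ↦ 1/3  <
x_2 = 1, x_3 = 2/3 ↦ 2/3  <
x_2 = 1, x_3 = 1 ↦ 1  ≥
So 6 of the 16 assignments meet the threshold.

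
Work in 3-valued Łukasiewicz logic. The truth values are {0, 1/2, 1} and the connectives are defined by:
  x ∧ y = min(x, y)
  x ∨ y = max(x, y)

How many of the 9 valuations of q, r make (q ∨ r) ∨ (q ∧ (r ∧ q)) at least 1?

5

q = 0, r = 0 ↦ 0  <
q = 0, r = 1/2 ↦ 1/2  <
q = 0, r = 1 ↦ 1  ≥
q = 1/2, r = 0 ↦ 1/2  <
q = 1/2, r = 1/2 ↦ 1/2  <
q = 1/2, r = 1 ↦ 1  ≥
q = 1, r = 0 ↦ 1  ≥
q = 1, r = 1/2 ↦ 1  ≥
q = 1, r = 1 ↦ 1  ≥
So 5 of the 9 assignments meet the threshold.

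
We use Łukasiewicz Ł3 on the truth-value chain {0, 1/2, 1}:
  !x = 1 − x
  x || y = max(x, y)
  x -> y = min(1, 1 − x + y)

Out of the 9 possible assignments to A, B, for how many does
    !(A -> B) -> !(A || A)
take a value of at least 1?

7

A = 0, B = 0 ↦ 1  ≥
A = 0, B = 1/2 ↦ 1  ≥
A = 0, B = 1 ↦ 1  ≥
A = 1/2, B = 0 ↦ 1  ≥
A = 1/2, B = 1/2 ↦ 1  ≥
A = 1/2, B = 1 ↦ 1  ≥
A = 1, B = 0 ↦ 0  <
A = 1, B = 1/2 ↦ 1/2  <
A = 1, B = 1 ↦ 1  ≥
So 7 of the 9 assignments meet the threshold.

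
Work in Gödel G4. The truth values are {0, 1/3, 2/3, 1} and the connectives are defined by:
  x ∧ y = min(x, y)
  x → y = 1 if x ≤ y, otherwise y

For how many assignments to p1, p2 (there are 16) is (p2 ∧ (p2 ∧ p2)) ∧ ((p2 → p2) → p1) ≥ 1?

p1 = 0, p2 = 0 ↦ 0  <
p1 = 0, p2 = 1/3 ↦ 0  <
p1 = 0, p2 = 2/3 ↦ 0  <
p1 = 0, p2 = 1 ↦ 0  <
p1 = 1/3, p2 = 0 ↦ 0  <
p1 = 1/3, p2 = 1/3 ↦ 1/3  <
p1 = 1/3, p2 = 2/3 ↦ 1/3  <
p1 = 1/3, p2 = 1 ↦ 1/3  <
p1 = 2/3, p2 = 0 ↦ 0  <
p1 = 2/3, p2 = 1/3 ↦ 1/3  <
p1 = 2/3, p2 = 2/3 ↦ 2/3  <
p1 = 2/3, p2 = 1 ↦ 2/3  <
p1 = 1, p2 = 0 ↦ 0  <
p1 = 1, p2 = 1/3 ↦ 1/3  <
p1 = 1, p2 = 2/3 ↦ 2/3  <
p1 = 1, p2 = 1 ↦ 1  ≥
So 1 of the 16 assignments meets the threshold.

1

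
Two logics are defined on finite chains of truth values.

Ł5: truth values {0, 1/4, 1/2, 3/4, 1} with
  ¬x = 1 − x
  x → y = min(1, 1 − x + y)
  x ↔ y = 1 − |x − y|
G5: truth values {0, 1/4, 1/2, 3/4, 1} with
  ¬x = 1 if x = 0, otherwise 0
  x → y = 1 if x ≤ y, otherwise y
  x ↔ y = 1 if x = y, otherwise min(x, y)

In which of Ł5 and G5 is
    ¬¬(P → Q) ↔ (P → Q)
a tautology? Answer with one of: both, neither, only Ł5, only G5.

In Ł5: every assignment gives 1 — tautology.
In G5: at P = 1/2, Q = 1/4 the value is 1/4 — not a tautology.

only Ł5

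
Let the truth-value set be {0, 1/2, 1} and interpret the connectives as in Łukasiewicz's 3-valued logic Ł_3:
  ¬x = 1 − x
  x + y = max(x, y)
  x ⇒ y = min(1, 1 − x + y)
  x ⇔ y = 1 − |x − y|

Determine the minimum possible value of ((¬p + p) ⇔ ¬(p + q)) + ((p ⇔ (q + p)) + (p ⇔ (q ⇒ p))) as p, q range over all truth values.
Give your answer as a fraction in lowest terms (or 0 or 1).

Take p = 0, q = 1/2:
¬p = ¬0 = 1
¬p + p = 1 + 0 = 1
p + q = 0 + 1/2 = 1/2
¬(p + q) = ¬1/2 = 1/2
(¬p + p) ⇔ ¬(p + q) = 1 ⇔ 1/2 = 1/2
q + p = 1/2 + 0 = 1/2
p ⇔ (q + p) = 0 ⇔ 1/2 = 1/2
q ⇒ p = 1/2 ⇒ 0 = 1/2
p ⇔ (q ⇒ p) = 0 ⇔ 1/2 = 1/2
(p ⇔ (q + p)) + (p ⇔ (q ⇒ p)) = 1/2 + 1/2 = 1/2
((¬p + p) ⇔ ¬(p + q)) + ((p ⇔ (q + p)) + (p ⇔ (q ⇒ p))) = 1/2 + 1/2 = 1/2
No assignment yields a value below 1/2, so this is the minimum.

1/2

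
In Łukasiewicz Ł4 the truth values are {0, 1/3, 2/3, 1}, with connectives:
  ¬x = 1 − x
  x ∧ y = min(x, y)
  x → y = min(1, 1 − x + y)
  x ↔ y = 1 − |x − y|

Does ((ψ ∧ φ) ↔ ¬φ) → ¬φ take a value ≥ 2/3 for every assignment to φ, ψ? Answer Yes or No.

Counterexample: take φ = 2/3, ψ = 1/3.
ψ ∧ φ = 1/3 ∧ 2/3 = 1/3
¬φ = ¬2/3 = 1/3
(ψ ∧ φ) ↔ ¬φ = 1/3 ↔ 1/3 = 1
¬φ = ¬2/3 = 1/3
((ψ ∧ φ) ↔ ¬φ) → ¬φ = 1 → 1/3 = 1/3
This gives 1/3, which is below 2/3.

No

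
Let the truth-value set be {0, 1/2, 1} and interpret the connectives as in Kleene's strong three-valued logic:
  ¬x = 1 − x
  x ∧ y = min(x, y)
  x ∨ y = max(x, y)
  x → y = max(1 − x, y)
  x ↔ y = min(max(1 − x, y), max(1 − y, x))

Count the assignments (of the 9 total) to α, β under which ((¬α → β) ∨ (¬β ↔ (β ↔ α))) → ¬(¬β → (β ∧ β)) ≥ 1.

α = 0, β = 0 ↦ 1  ≥
α = 0, β = 1/2 ↦ 1/2  <
α = 0, β = 1 ↦ 0  <
α = 1/2, β = 0 ↦ 1  ≥
α = 1/2, β = 1/2 ↦ 1/2  <
α = 1/2, β = 1 ↦ 0  <
α = 1, β = 0 ↦ 1  ≥
α = 1, β = 1/2 ↦ 1/2  <
α = 1, β = 1 ↦ 0  <
So 3 of the 9 assignments meet the threshold.

3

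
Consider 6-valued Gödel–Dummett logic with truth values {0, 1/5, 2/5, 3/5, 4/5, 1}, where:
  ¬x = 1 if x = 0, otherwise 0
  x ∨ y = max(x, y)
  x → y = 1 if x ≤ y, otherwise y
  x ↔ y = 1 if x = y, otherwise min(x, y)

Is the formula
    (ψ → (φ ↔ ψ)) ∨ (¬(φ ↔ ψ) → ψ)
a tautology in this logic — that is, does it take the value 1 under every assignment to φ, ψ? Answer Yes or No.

No

Counterexample: take φ = 0, ψ = 1/5.
φ ↔ ψ = 0 ↔ 1/5 = 0
ψ → (φ ↔ ψ) = 1/5 → 0 = 0
φ ↔ ψ = 0 ↔ 1/5 = 0
¬(φ ↔ ψ) = ¬0 = 1
¬(φ ↔ ψ) → ψ = 1 → 1/5 = 1/5
(ψ → (φ ↔ ψ)) ∨ (¬(φ ↔ ψ) → ψ) = 0 ∨ 1/5 = 1/5
This gives 1/5 ≠ 1.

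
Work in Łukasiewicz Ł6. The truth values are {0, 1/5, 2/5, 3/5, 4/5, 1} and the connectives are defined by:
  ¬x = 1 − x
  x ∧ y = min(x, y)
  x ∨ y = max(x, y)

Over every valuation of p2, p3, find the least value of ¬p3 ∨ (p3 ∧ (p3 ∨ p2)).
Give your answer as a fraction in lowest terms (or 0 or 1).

3/5

Take p2 = 0, p3 = 2/5:
¬p3 = ¬2/5 = 3/5
p3 ∨ p2 = 2/5 ∨ 0 = 2/5
p3 ∧ (p3 ∨ p2) = 2/5 ∧ 2/5 = 2/5
¬p3 ∨ (p3 ∧ (p3 ∨ p2)) = 3/5 ∨ 2/5 = 3/5
No assignment yields a value below 3/5, so this is the minimum.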